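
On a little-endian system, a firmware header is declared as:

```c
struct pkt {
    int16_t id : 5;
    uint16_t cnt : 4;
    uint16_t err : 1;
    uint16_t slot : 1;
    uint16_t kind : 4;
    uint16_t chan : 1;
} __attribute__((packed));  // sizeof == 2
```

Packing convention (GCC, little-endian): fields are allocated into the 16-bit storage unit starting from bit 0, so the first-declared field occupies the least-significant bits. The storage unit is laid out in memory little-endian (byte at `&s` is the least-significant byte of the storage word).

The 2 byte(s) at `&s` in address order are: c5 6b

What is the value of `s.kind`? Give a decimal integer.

[0]=0xc5 [1]=0x6b (little-endian) → word 0x6bc5
id:5 @ bit 0 → (0x6bc5>>0)&0x1f = 0x5
cnt:4 @ bit 5 → (0x6bc5>>5)&0xf = 0xe
err:1 @ bit 9 → (0x6bc5>>9)&0x1 = 0x1
slot:1 @ bit 10 → (0x6bc5>>10)&0x1 = 0x0
kind:4 @ bit 11 → (0x6bc5>>11)&0xf = 0xd  ←
chan:1 @ bit 15 → (0x6bc5>>15)&0x1 = 0x0

13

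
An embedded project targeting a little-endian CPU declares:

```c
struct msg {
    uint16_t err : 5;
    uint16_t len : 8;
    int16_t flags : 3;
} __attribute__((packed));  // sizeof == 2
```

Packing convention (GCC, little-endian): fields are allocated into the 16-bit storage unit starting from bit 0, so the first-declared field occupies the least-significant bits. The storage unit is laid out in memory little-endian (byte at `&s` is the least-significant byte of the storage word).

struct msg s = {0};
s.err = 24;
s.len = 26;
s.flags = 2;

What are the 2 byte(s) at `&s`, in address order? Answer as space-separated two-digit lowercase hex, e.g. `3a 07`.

58 43

err:5 = 24 → 0x18 << 0 → word 0x0018
len:8 = 26 → 0x1a << 5 → word 0x0358
flags:3 = 2 → 0x2 << 13 → word 0x4358
word = 0x4358 → little-endian bytes:
  [0]=0x58  [1]=0x43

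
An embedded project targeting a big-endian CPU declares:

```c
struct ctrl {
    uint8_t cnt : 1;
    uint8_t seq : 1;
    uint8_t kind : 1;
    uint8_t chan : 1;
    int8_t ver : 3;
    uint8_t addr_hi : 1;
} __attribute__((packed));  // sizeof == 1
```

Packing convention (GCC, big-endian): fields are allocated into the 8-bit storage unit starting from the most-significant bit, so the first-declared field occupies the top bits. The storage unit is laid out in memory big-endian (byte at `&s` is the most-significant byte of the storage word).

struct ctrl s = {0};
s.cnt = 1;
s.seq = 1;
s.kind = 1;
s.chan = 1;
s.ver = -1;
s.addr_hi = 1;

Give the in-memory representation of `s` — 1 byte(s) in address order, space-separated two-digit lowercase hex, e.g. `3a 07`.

ff

cnt (1b) val=1 bits=0x1 at bit 7: 0x80
seq (1b) val=1 bits=0x1 at bit 6: 0xc0
kind (1b) val=1 bits=0x1 at bit 5: 0xe0
chan (1b) val=1 bits=0x1 at bit 4: 0xf0
ver (3b) val=-1 bits=0x7 at bit 1: 0xfe
addr_hi (1b) val=1 bits=0x1 at bit 0: 0xff
word = 0xff → big-endian bytes:
  [0]=0xff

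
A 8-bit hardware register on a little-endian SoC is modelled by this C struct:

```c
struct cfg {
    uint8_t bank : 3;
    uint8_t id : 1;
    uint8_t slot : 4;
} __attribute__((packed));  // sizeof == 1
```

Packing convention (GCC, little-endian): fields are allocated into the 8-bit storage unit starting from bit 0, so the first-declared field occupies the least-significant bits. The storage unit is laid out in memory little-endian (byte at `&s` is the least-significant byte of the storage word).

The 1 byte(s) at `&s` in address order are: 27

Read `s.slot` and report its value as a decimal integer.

2

[0]=0x27 (little-endian) → word 0x27
bank:3 @ bit 0 → (0x27>>0)&0x7 = 0x7
id:1 @ bit 3 → (0x27>>3)&0x1 = 0x0
slot:4 @ bit 4 → (0x27>>4)&0xf = 0x2  ←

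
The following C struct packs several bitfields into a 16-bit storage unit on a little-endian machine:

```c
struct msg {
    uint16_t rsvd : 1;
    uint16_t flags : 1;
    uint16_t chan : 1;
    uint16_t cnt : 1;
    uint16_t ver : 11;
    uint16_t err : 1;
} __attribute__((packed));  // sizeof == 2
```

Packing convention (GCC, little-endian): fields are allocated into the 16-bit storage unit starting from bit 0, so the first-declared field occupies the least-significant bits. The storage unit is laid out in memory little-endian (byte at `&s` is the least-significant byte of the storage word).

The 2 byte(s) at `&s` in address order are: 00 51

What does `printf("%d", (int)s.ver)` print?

1296

[0]=0x00 [1]=0x51 (little-endian) → word 0x5100
rsvd [0+:1] = (word>>0) & 0x1 = 0
flags [1+:1] = (word>>1) & 0x1 = 0
chan [2+:1] = (word>>2) & 0x1 = 0
cnt [3+:1] = (word>>3) & 0x1 = 0
ver [4+:11] = (word>>4) & 0x7ff = 1296  ←
err [15+:1] = (word>>15) & 0x1 = 0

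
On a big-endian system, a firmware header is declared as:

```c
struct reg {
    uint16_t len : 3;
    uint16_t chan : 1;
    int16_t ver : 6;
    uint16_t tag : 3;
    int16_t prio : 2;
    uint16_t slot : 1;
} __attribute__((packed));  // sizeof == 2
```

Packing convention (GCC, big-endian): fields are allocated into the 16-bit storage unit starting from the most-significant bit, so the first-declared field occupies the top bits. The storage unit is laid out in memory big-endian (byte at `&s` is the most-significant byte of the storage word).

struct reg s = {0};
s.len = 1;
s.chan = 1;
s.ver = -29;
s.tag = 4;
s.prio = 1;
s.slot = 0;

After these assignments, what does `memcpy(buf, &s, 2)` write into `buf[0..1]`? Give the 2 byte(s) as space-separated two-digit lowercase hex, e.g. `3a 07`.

[13+:3] len=1 & 0x7 = 0x1; word=0x2000
[12+:1] chan=1 & 0x1 = 0x1; word=0x3000
[6+:6] ver=-29 & 0x3f = 0x23; word=0x38c0
[3+:3] tag=4 & 0x7 = 0x4; word=0x38e0
[1+:2] prio=1 & 0x3 = 0x1; word=0x38e2
[0+:1] slot=0 & 0x1 = 0x0; word=0x38e2
word = 0x38e2 → big-endian bytes:
  [0]=0x38  [1]=0xe2

38 e2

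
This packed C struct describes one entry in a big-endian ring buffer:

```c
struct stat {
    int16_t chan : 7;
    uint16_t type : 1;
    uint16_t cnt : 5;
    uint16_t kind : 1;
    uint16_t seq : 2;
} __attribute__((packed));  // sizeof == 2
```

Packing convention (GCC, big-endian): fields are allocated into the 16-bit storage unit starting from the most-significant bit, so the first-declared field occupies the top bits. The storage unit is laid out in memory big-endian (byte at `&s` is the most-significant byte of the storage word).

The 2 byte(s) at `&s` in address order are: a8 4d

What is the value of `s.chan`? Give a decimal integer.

-44

[0]=0xa8 [1]=0x4d (big-endian) → word 0xa84d
chan [9+:7] = (word>>9) & 0x7f = 84  ←
type [8+:1] = (word>>8) & 0x1 = 0
cnt [3+:5] = (word>>3) & 0x1f = 9
kind [2+:1] = (word>>2) & 0x1 = 1
seq [0+:2] = (word>>0) & 0x3 = 1
chan signed 7b, MSB=1: 84 - 128 = -44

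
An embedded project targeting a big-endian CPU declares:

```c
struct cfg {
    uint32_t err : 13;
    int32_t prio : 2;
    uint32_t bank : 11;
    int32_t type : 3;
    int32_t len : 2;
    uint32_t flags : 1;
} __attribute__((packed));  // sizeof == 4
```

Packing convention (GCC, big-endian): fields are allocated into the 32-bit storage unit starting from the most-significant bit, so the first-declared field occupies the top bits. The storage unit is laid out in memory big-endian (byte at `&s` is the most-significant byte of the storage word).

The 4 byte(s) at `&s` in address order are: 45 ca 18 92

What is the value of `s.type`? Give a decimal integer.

2

[0]=0x45 [1]=0xca [2]=0x18 [3]=0x92 (big-endian) → word 0x45ca1892
err:13 @ bit 19 → (0x45ca1892>>19)&0x1fff = 0x8b9
prio:2 @ bit 17 → (0x45ca1892>>17)&0x3 = 0x1
bank:11 @ bit 6 → (0x45ca1892>>6)&0x7ff = 0x62
type:3 @ bit 3 → (0x45ca1892>>3)&0x7 = 0x2  ←
len:2 @ bit 1 → (0x45ca1892>>1)&0x3 = 0x1
flags:1 @ bit 0 → (0x45ca1892>>0)&0x1 = 0x0
type signed 3b, MSB=0: value = 2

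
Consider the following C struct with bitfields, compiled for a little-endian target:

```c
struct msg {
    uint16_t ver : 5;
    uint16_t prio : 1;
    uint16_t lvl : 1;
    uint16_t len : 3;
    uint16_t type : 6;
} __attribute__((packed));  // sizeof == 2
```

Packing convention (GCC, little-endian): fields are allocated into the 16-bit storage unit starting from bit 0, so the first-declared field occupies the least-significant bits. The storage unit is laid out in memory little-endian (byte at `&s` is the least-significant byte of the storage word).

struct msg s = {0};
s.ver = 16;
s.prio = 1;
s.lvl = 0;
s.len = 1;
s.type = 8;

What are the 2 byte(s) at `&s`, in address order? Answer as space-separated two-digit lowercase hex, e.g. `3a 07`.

ver (5b) val=16 bits=0x10 at bit 0: 0x0010
prio (1b) val=1 bits=0x1 at bit 5: 0x0030
lvl (1b) val=0 bits=0x0 at bit 6: 0x0030
len (3b) val=1 bits=0x1 at bit 7: 0x00b0
type (6b) val=8 bits=0x8 at bit 10: 0x20b0
word = 0x20b0 → little-endian bytes:
  [0]=0xb0  [1]=0x20

b0 20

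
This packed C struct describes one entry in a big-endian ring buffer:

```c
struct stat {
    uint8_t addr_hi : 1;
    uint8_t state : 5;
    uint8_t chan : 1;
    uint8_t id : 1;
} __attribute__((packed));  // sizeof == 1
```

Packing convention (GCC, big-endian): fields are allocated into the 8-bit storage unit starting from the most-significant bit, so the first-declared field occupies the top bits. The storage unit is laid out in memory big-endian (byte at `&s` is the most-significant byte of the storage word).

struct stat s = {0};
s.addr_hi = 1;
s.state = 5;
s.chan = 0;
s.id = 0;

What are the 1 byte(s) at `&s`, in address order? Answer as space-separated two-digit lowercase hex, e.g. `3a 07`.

94

[7+:1] addr_hi=1 & 0x1 = 0x1; word=0x80
[2+:5] state=5 & 0x1f = 0x5; word=0x94
[1+:1] chan=0 & 0x1 = 0x0; word=0x94
[0+:1] id=0 & 0x1 = 0x0; word=0x94
word = 0x94 → big-endian bytes:
  [0]=0x94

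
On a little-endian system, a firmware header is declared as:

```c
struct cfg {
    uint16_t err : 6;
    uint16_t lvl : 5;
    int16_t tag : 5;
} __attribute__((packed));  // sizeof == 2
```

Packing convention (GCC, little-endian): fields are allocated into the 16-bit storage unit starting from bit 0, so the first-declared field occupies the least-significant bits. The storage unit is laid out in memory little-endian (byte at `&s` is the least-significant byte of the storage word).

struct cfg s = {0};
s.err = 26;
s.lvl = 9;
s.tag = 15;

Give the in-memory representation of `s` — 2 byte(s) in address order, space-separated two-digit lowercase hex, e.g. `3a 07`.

5a 7a

err:6 = 26 → 0x1a << 0 → word 0x001a
lvl:5 = 9 → 0x9 << 6 → word 0x025a
tag:5 = 15 → 0xf << 11 → word 0x7a5a
word = 0x7a5a → little-endian bytes:
  [0]=0x5a  [1]=0x7a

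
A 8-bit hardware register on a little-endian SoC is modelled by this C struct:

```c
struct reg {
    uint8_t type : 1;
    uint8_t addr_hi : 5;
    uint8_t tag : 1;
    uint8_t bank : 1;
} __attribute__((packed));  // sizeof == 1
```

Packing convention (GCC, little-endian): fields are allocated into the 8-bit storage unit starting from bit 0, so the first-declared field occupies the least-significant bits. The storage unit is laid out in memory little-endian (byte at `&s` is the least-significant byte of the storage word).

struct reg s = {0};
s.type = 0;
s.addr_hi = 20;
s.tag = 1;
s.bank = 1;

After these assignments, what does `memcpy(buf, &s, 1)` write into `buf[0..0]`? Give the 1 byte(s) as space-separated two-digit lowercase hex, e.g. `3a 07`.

e8

type:1 = 0 → 0x0 << 0 → word 0x00
addr_hi:5 = 20 → 0x14 << 1 → word 0x28
tag:1 = 1 → 0x1 << 6 → word 0x68
bank:1 = 1 → 0x1 << 7 → word 0xe8
word = 0xe8 → little-endian bytes:
  [0]=0xe8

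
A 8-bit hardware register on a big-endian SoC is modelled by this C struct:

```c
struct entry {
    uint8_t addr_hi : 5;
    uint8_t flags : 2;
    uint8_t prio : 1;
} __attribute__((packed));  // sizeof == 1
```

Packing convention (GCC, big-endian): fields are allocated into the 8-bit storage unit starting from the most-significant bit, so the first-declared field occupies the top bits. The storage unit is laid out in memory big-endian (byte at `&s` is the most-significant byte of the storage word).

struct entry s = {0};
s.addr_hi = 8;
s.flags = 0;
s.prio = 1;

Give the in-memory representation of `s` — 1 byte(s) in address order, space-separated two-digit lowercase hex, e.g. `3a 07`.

addr_hi (5b) val=8 bits=0x8 at bit 3: 0x40
flags (2b) val=0 bits=0x0 at bit 1: 0x40
prio (1b) val=1 bits=0x1 at bit 0: 0x41
word = 0x41 → big-endian bytes:
  [0]=0x41

41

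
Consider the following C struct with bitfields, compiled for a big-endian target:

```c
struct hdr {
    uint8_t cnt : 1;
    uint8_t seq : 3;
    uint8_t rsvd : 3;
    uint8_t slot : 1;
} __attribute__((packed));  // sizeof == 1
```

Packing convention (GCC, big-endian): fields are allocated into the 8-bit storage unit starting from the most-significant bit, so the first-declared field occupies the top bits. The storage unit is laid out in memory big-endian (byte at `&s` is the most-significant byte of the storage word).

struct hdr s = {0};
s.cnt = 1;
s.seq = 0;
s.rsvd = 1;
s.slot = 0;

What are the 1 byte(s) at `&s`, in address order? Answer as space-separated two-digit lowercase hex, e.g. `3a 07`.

82

cnt (1b) val=1 bits=0x1 at bit 7: 0x80
seq (3b) val=0 bits=0x0 at bit 4: 0x80
rsvd (3b) val=1 bits=0x1 at bit 1: 0x82
slot (1b) val=0 bits=0x0 at bit 0: 0x82
word = 0x82 → big-endian bytes:
  [0]=0x82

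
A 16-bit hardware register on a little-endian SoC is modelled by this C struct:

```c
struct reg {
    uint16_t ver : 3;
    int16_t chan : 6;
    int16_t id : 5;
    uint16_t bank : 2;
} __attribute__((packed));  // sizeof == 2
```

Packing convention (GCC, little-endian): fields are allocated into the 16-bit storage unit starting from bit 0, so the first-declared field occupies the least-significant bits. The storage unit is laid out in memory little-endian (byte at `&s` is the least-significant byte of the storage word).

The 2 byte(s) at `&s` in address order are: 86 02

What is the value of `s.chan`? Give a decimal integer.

[0]=0x86 [1]=0x02 (little-endian) → word 0x0286
ver [0+:3] = (word>>0) & 0x7 = 6
chan [3+:6] = (word>>3) & 0x3f = 16  ←
id [9+:5] = (word>>9) & 0x1f = 1
bank [14+:2] = (word>>14) & 0x3 = 0
chan signed 6b, MSB=0: value = 16

16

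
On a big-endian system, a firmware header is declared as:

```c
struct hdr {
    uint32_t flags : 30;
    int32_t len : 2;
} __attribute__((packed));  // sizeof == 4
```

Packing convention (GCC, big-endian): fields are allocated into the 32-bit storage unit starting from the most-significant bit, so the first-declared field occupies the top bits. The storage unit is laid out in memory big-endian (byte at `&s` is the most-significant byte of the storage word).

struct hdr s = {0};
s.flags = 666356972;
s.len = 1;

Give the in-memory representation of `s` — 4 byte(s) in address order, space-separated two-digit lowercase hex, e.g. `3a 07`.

flags (30b) val=666356972 bits=0x27b7ccec at bit 2: 0x9edf33b0
len (2b) val=1 bits=0x1 at bit 0: 0x9edf33b1
word = 0x9edf33b1 → big-endian bytes:
  [0]=0x9e  [1]=0xdf  [2]=0x33  [3]=0xb1

9e df 33 b1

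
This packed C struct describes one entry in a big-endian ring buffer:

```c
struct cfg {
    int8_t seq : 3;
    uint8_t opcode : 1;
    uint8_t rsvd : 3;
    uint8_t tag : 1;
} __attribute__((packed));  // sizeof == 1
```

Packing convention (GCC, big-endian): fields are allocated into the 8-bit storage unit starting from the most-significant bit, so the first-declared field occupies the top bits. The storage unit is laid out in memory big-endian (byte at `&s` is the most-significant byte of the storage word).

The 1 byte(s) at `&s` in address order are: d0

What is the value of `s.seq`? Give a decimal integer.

-2

[0]=0xd0 (big-endian) → word 0xd0
seq:3 @ bit 5 → (0xd0>>5)&0x7 = 0x6  ←
opcode:1 @ bit 4 → (0xd0>>4)&0x1 = 0x1
rsvd:3 @ bit 1 → (0xd0>>1)&0x7 = 0x0
tag:1 @ bit 0 → (0xd0>>0)&0x1 = 0x0
seq signed 3b, MSB=1: 6 - 8 = -2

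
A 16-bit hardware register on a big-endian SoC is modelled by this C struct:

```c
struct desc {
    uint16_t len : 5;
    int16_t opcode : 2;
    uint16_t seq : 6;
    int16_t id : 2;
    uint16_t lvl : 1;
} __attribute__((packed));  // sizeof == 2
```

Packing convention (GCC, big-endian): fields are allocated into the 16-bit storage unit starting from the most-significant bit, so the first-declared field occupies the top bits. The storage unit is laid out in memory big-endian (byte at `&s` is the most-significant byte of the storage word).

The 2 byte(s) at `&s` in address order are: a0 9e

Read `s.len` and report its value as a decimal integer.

[0]=0xa0 [1]=0x9e (big-endian) → word 0xa09e
len [11+:5] = (word>>11) & 0x1f = 20  ←
opcode [9+:2] = (word>>9) & 0x3 = 0
seq [3+:6] = (word>>3) & 0x3f = 19
id [1+:2] = (word>>1) & 0x3 = 3
lvl [0+:1] = (word>>0) & 0x1 = 0

20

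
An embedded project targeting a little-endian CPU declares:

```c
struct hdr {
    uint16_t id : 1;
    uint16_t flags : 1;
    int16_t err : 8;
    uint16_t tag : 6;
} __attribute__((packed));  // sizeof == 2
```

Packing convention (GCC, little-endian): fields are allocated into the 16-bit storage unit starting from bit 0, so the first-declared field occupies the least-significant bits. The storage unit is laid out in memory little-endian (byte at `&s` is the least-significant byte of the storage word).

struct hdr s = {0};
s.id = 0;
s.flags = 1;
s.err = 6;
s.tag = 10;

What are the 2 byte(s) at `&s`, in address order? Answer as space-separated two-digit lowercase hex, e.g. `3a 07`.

id (1b) val=0 bits=0x0 at bit 0: 0x0000
flags (1b) val=1 bits=0x1 at bit 1: 0x0002
err (8b) val=6 bits=0x6 at bit 2: 0x001a
tag (6b) val=10 bits=0xa at bit 10: 0x281a
word = 0x281a → little-endian bytes:
  [0]=0x1a  [1]=0x28

1a 28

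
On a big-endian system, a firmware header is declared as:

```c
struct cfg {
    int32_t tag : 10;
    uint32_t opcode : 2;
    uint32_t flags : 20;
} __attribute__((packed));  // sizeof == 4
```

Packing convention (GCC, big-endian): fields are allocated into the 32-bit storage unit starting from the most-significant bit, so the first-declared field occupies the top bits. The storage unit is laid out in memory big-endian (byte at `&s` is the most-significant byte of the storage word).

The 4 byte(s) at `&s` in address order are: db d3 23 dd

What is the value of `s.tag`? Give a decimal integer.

-145

[0]=0xdb [1]=0xd3 [2]=0x23 [3]=0xdd (big-endian) → word 0xdbd323dd
tag:10 @ bit 22 → (0xdbd323dd>>22)&0x3ff = 0x36f  ←
opcode:2 @ bit 20 → (0xdbd323dd>>20)&0x3 = 0x1
flags:20 @ bit 0 → (0xdbd323dd>>0)&0xfffff = 0x323dd
tag signed 10b, MSB=1: 879 - 1024 = -145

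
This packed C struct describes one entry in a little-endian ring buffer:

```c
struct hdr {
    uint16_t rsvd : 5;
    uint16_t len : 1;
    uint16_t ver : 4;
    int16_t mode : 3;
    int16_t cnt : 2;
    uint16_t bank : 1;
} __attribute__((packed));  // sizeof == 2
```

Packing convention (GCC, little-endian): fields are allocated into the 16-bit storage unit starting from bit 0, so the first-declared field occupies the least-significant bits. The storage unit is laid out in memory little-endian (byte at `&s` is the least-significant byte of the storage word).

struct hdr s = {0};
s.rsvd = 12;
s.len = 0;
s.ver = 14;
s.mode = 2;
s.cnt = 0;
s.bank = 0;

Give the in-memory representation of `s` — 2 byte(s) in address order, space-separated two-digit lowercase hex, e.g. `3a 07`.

8c 0b

rsvd (5b) val=12 bits=0xc at bit 0: 0x000c
len (1b) val=0 bits=0x0 at bit 5: 0x000c
ver (4b) val=14 bits=0xe at bit 6: 0x038c
mode (3b) val=2 bits=0x2 at bit 10: 0x0b8c
cnt (2b) val=0 bits=0x0 at bit 13: 0x0b8c
bank (1b) val=0 bits=0x0 at bit 15: 0x0b8c
word = 0x0b8c → little-endian bytes:
  [0]=0x8c  [1]=0x0b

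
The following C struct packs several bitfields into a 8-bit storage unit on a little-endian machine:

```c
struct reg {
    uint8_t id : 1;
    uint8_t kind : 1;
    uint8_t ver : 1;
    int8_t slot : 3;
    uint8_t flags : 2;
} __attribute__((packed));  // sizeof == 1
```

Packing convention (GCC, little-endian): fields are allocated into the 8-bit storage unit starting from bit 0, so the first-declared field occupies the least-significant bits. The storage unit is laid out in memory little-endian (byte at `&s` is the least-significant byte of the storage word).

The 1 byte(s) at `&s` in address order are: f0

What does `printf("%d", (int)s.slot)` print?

-2

[0]=0xf0 (little-endian) → word 0xf0
id [0+:1] = (word>>0) & 0x1 = 0
kind [1+:1] = (word>>1) & 0x1 = 0
ver [2+:1] = (word>>2) & 0x1 = 0
slot [3+:3] = (word>>3) & 0x7 = 6  ←
flags [6+:2] = (word>>6) & 0x3 = 3
slot signed 3b, MSB=1: 6 - 8 = -2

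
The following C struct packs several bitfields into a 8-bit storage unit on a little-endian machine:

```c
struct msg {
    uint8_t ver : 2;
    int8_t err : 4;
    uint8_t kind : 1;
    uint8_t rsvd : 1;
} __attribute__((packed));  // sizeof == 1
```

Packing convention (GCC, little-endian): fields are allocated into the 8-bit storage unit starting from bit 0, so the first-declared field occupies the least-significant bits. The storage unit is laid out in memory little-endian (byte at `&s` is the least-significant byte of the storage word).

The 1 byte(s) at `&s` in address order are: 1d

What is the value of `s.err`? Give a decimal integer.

[0]=0x1d (little-endian) → word 0x1d
ver:2 @ bit 0 → (0x1d>>0)&0x3 = 0x1
err:4 @ bit 2 → (0x1d>>2)&0xf = 0x7  ←
kind:1 @ bit 6 → (0x1d>>6)&0x1 = 0x0
rsvd:1 @ bit 7 → (0x1d>>7)&0x1 = 0x0
err signed 4b, MSB=0: value = 7

7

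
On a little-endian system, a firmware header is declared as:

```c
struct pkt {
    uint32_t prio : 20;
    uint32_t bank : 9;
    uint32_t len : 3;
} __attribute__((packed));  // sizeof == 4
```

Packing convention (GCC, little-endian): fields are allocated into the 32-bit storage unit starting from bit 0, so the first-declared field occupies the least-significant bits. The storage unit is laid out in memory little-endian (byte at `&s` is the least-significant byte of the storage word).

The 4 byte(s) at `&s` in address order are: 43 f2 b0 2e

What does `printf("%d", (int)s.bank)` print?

235

[0]=0x43 [1]=0xf2 [2]=0xb0 [3]=0x2e (little-endian) → word 0x2eb0f243
prio:20 @ bit 0 → (0x2eb0f243>>0)&0xfffff = 0xf243
bank:9 @ bit 20 → (0x2eb0f243>>20)&0x1ff = 0xeb  ←
len:3 @ bit 29 → (0x2eb0f243>>29)&0x7 = 0x1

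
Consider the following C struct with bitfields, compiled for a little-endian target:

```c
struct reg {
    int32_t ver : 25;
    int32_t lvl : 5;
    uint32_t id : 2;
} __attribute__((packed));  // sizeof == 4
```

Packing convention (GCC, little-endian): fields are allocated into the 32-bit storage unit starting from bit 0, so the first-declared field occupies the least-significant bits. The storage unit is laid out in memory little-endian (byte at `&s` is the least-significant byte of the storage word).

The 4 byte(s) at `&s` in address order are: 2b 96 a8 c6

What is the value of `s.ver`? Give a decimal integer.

[0]=0x2b [1]=0x96 [2]=0xa8 [3]=0xc6 (little-endian) → word 0xc6a8962b
ver [0+:25] = (word>>0) & 0x1ffffff = 11048491  ←
lvl [25+:5] = (word>>25) & 0x1f = 3
id [30+:2] = (word>>30) & 0x3 = 3
ver signed 25b, MSB=0: value = 11048491

11048491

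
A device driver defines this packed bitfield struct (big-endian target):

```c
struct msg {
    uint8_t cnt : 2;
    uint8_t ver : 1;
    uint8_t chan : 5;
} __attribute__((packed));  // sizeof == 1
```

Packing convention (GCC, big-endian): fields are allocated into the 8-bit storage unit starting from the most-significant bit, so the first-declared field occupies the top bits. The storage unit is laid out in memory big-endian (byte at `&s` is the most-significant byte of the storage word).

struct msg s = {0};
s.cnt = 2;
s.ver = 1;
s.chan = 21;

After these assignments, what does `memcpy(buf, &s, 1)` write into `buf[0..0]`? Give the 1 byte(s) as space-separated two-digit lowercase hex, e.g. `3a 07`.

b5

[6+:2] cnt=2 & 0x3 = 0x2; word=0x80
[5+:1] ver=1 & 0x1 = 0x1; word=0xa0
[0+:5] chan=21 & 0x1f = 0x15; word=0xb5
word = 0xb5 → big-endian bytes:
  [0]=0xb5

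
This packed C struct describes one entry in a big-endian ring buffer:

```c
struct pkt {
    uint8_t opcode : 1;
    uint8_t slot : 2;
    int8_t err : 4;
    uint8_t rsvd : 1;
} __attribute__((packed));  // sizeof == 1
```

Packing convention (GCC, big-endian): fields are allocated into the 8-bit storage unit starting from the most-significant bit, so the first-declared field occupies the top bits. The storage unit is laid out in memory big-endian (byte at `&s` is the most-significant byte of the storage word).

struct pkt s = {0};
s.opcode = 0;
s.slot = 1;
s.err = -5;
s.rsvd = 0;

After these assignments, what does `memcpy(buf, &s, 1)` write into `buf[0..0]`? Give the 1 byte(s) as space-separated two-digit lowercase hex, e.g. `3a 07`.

opcode:1 = 0 → 0x0 << 7 → word 0x00
slot:2 = 1 → 0x1 << 5 → word 0x20
err:4 = -5 → 0xb << 1 → word 0x36
rsvd:1 = 0 → 0x0 << 0 → word 0x36
word = 0x36 → big-endian bytes:
  [0]=0x36

36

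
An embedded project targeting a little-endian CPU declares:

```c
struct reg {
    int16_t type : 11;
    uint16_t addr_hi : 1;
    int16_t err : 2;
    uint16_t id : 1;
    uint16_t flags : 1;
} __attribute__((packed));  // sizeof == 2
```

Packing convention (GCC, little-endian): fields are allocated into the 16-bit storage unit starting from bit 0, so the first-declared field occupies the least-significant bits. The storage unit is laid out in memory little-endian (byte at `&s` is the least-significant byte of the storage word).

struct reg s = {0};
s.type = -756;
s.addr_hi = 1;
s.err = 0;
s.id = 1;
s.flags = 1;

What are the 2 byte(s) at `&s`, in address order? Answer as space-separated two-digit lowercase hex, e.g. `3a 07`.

0c cd

type (11b) val=-756 bits=0x50c at bit 0: 0x050c
addr_hi (1b) val=1 bits=0x1 at bit 11: 0x0d0c
err (2b) val=0 bits=0x0 at bit 12: 0x0d0c
id (1b) val=1 bits=0x1 at bit 14: 0x4d0c
flags (1b) val=1 bits=0x1 at bit 15: 0xcd0c
word = 0xcd0c → little-endian bytes:
  [0]=0x0c  [1]=0xcd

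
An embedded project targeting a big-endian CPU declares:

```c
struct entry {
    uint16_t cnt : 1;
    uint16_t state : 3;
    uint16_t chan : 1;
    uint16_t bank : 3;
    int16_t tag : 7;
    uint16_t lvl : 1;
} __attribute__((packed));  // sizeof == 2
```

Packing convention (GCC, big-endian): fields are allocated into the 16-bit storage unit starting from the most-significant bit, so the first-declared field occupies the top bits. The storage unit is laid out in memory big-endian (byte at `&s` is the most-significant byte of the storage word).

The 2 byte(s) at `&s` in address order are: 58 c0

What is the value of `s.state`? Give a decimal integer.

[0]=0x58 [1]=0xc0 (big-endian) → word 0x58c0
cnt:1 @ bit 15 → (0x58c0>>15)&0x1 = 0x0
state:3 @ bit 12 → (0x58c0>>12)&0x7 = 0x5  ←
chan:1 @ bit 11 → (0x58c0>>11)&0x1 = 0x1
bank:3 @ bit 8 → (0x58c0>>8)&0x7 = 0x0
tag:7 @ bit 1 → (0x58c0>>1)&0x7f = 0x60
lvl:1 @ bit 0 → (0x58c0>>0)&0x1 = 0x0

5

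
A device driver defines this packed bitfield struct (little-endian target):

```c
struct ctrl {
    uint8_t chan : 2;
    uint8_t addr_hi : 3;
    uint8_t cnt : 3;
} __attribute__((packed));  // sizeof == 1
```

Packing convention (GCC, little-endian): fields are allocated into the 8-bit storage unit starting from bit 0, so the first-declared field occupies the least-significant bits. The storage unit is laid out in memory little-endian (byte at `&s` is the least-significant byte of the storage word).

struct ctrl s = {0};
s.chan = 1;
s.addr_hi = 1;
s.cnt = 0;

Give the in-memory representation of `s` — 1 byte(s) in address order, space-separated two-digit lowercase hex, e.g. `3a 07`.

05

chan:2 = 1 → 0x1 << 0 → word 0x01
addr_hi:3 = 1 → 0x1 << 2 → word 0x05
cnt:3 = 0 → 0x0 << 5 → word 0x05
word = 0x05 → little-endian bytes:
  [0]=0x05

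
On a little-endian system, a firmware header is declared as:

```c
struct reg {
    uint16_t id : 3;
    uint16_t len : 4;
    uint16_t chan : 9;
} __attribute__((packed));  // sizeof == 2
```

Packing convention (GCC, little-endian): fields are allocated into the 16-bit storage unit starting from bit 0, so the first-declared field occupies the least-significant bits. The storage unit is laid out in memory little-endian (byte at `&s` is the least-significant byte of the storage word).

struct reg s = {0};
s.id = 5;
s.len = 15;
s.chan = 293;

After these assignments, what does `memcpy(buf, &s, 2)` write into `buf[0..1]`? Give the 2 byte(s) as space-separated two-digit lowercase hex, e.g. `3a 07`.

fd 92

[0+:3] id=5 & 0x7 = 0x5; word=0x0005
[3+:4] len=15 & 0xf = 0xf; word=0x007d
[7+:9] chan=293 & 0x1ff = 0x125; word=0x92fd
word = 0x92fd → little-endian bytes:
  [0]=0xfd  [1]=0x92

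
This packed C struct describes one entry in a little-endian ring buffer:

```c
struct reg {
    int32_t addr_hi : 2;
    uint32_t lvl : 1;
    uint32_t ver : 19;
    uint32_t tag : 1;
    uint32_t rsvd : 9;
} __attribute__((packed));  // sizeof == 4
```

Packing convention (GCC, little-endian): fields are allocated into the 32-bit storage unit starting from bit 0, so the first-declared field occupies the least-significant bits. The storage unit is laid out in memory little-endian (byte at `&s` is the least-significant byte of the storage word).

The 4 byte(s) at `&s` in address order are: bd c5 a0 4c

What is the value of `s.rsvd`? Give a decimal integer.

[0]=0xbd [1]=0xc5 [2]=0xa0 [3]=0x4c (little-endian) → word 0x4ca0c5bd
addr_hi:2 @ bit 0 → (0x4ca0c5bd>>0)&0x3 = 0x1
lvl:1 @ bit 2 → (0x4ca0c5bd>>2)&0x1 = 0x1
ver:19 @ bit 3 → (0x4ca0c5bd>>3)&0x7ffff = 0x418b7
tag:1 @ bit 22 → (0x4ca0c5bd>>22)&0x1 = 0x0
rsvd:9 @ bit 23 → (0x4ca0c5bd>>23)&0x1ff = 0x99  ←

153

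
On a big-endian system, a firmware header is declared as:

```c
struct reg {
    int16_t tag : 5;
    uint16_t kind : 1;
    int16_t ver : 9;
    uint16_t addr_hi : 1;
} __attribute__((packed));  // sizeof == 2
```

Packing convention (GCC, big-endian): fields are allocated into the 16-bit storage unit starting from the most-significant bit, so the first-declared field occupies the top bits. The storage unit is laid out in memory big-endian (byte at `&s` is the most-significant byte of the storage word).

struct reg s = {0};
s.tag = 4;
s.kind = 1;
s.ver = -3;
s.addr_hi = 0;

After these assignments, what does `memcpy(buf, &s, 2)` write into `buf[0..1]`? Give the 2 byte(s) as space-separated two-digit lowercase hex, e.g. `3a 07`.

27 fa

tag (5b) val=4 bits=0x4 at bit 11: 0x2000
kind (1b) val=1 bits=0x1 at bit 10: 0x2400
ver (9b) val=-3 bits=0x1fd at bit 1: 0x27fa
addr_hi (1b) val=0 bits=0x0 at bit 0: 0x27fa
word = 0x27fa → big-endian bytes:
  [0]=0x27  [1]=0xfa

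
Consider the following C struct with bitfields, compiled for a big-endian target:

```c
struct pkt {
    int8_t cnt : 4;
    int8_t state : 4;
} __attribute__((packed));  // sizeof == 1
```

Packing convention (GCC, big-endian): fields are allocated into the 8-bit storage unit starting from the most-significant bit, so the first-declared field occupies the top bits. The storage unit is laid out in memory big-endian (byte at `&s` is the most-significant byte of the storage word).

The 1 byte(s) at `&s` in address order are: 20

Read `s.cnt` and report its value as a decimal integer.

2

[0]=0x20 (big-endian) → word 0x20
cnt:4 @ bit 4 → (0x20>>4)&0xf = 0x2  ←
state:4 @ bit 0 → (0x20>>0)&0xf = 0x0
cnt signed 4b, MSB=0: value = 2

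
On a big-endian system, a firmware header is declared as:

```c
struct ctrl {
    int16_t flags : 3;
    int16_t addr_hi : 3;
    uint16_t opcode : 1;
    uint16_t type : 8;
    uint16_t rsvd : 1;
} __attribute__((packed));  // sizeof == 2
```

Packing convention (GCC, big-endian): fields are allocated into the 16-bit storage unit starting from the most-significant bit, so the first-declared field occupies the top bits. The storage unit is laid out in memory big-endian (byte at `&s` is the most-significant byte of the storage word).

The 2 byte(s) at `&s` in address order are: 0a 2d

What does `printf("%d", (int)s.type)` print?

[0]=0x0a [1]=0x2d (big-endian) → word 0x0a2d
flags:3 @ bit 13 → (0x0a2d>>13)&0x7 = 0x0
addr_hi:3 @ bit 10 → (0x0a2d>>10)&0x7 = 0x2
opcode:1 @ bit 9 → (0x0a2d>>9)&0x1 = 0x1
type:8 @ bit 1 → (0x0a2d>>1)&0xff = 0x16  ←
rsvd:1 @ bit 0 → (0x0a2d>>0)&0x1 = 0x1

22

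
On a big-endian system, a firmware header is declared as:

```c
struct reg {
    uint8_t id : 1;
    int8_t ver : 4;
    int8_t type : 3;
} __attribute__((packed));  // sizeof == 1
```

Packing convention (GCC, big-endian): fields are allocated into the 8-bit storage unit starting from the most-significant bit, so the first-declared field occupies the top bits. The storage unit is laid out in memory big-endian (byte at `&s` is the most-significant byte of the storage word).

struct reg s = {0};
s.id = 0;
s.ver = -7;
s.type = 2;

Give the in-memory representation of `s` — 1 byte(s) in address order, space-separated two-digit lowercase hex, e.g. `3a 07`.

[7+:1] id=0 & 0x1 = 0x0; word=0x00
[3+:4] ver=-7 & 0xf = 0x9; word=0x48
[0+:3] type=2 & 0x7 = 0x2; word=0x4a
word = 0x4a → big-endian bytes:
  [0]=0x4a

4a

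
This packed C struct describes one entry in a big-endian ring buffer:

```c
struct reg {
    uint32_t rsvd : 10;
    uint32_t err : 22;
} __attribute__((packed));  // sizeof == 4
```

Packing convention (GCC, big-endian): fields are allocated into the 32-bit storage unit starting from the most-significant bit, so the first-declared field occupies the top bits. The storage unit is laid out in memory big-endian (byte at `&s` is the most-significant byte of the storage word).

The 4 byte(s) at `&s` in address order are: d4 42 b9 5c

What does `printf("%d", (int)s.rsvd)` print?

[0]=0xd4 [1]=0x42 [2]=0xb9 [3]=0x5c (big-endian) → word 0xd442b95c
rsvd:10 @ bit 22 → (0xd442b95c>>22)&0x3ff = 0x351  ←
err:22 @ bit 0 → (0xd442b95c>>0)&0x3fffff = 0x2b95c

849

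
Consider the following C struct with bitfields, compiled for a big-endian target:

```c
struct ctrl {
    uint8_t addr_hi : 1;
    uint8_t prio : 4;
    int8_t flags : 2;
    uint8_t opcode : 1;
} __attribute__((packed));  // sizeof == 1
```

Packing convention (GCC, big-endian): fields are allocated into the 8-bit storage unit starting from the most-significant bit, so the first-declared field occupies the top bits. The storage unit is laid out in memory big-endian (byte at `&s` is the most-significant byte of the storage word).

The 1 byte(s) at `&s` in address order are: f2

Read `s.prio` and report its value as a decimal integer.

[0]=0xf2 (big-endian) → word 0xf2
addr_hi [7+:1] = (word>>7) & 0x1 = 1
prio [3+:4] = (word>>3) & 0xf = 14  ←
flags [1+:2] = (word>>1) & 0x3 = 1
opcode [0+:1] = (word>>0) & 0x1 = 0

14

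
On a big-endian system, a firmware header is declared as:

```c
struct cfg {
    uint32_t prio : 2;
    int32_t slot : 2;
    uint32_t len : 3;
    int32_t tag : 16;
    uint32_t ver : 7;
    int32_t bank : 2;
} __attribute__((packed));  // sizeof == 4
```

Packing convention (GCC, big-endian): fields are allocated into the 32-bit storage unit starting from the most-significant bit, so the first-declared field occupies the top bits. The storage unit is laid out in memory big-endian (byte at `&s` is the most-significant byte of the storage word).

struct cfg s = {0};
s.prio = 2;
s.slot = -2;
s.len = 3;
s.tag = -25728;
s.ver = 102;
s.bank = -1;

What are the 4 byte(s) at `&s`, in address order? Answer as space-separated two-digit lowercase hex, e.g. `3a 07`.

a7 37 01 9b

prio:2 = 2 → 0x2 << 30 → word 0x80000000
slot:2 = -2 → 0x2 << 28 → word 0xa0000000
len:3 = 3 → 0x3 << 25 → word 0xa6000000
tag:16 = -25728 → 0x9b80 << 9 → word 0xa7370000
ver:7 = 102 → 0x66 << 2 → word 0xa7370198
bank:2 = -1 → 0x3 << 0 → word 0xa737019b
word = 0xa737019b → big-endian bytes:
  [0]=0xa7  [1]=0x37  [2]=0x01  [3]=0x9b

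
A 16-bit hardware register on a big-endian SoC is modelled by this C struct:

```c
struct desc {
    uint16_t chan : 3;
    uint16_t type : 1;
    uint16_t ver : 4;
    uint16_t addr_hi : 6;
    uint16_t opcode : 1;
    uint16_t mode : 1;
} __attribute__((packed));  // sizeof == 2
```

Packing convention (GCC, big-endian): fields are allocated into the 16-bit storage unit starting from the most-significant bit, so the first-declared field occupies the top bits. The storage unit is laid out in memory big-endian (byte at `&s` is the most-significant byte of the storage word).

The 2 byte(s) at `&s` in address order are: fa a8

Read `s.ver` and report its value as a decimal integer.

[0]=0xfa [1]=0xa8 (big-endian) → word 0xfaa8
chan [13+:3] = (word>>13) & 0x7 = 7
type [12+:1] = (word>>12) & 0x1 = 1
ver [8+:4] = (word>>8) & 0xf = 10  ←
addr_hi [2+:6] = (word>>2) & 0x3f = 42
opcode [1+:1] = (word>>1) & 0x1 = 0
mode [0+:1] = (word>>0) & 0x1 = 0

10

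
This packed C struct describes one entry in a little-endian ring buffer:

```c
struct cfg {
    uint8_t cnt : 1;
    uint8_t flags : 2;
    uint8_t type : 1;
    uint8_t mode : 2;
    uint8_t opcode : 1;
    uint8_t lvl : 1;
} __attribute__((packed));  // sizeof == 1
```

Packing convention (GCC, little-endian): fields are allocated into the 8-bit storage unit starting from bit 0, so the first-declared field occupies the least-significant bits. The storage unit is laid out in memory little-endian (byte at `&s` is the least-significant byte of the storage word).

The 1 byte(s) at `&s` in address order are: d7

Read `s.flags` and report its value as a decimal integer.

3

[0]=0xd7 (little-endian) → word 0xd7
cnt:1 @ bit 0 → (0xd7>>0)&0x1 = 0x1
flags:2 @ bit 1 → (0xd7>>1)&0x3 = 0x3  ←
type:1 @ bit 3 → (0xd7>>3)&0x1 = 0x0
mode:2 @ bit 4 → (0xd7>>4)&0x3 = 0x1
opcode:1 @ bit 6 → (0xd7>>6)&0x1 = 0x1
lvl:1 @ bit 7 → (0xd7>>7)&0x1 = 0x1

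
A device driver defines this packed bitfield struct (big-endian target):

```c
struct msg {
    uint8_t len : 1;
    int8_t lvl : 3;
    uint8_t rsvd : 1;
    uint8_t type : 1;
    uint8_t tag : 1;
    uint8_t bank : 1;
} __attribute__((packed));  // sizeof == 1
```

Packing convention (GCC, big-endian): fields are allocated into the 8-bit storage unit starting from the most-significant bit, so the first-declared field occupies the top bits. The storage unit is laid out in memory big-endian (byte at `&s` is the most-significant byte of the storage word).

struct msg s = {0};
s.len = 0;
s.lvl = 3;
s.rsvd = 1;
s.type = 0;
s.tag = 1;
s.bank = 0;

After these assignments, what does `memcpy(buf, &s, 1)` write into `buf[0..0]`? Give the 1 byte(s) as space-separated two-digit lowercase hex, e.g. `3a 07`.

3a

len:1 = 0 → 0x0 << 7 → word 0x00
lvl:3 = 3 → 0x3 << 4 → word 0x30
rsvd:1 = 1 → 0x1 << 3 → word 0x38
type:1 = 0 → 0x0 << 2 → word 0x38
tag:1 = 1 → 0x1 << 1 → word 0x3a
bank:1 = 0 → 0x0 << 0 → word 0x3a
word = 0x3a → big-endian bytes:
  [0]=0x3a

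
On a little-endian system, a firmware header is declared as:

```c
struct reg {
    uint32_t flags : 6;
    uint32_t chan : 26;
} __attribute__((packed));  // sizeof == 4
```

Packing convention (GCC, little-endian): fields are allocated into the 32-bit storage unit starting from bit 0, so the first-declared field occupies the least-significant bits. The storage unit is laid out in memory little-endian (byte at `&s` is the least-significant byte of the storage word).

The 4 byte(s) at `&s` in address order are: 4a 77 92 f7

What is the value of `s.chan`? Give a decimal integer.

[0]=0x4a [1]=0x77 [2]=0x92 [3]=0xf7 (little-endian) → word 0xf792774a
flags:6 @ bit 0 → (0xf792774a>>0)&0x3f = 0xa
chan:26 @ bit 6 → (0xf792774a>>6)&0x3ffffff = 0x3de49dd  ←

64899549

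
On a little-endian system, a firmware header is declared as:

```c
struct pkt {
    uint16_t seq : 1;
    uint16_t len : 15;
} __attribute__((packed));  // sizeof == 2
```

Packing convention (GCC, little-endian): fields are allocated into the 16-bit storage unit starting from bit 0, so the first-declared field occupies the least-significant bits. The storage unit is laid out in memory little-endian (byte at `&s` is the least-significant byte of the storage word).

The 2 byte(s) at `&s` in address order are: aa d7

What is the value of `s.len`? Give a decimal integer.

27605

[0]=0xaa [1]=0xd7 (little-endian) → word 0xd7aa
seq [0+:1] = (word>>0) & 0x1 = 0
len [1+:15] = (word>>1) & 0x7fff = 27605  ←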